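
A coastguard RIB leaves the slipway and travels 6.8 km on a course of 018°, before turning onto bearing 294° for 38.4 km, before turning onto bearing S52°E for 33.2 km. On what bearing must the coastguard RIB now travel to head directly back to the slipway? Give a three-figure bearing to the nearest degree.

104°

Leg 1 (018°, 6.8 km): east 6.8 sin 18° = 2.10, north 6.8 cos 18° = 6.47
Leg 2 (294°, 38.4 km): east 38.4 sin 294° = -35.08, north 38.4 cos 294° = 15.62
Leg 3 (S52°E, 33.2 km): east 33.2 sin 128° = 26.16, north 33.2 cos 128° = -20.44
Net displacement: -6.82 east, 1.65 north. Direction back to start is (6.82, -1.65): bearing = atan2(6.82, -1.65) mod 360° = 103.57° ≈ 104°.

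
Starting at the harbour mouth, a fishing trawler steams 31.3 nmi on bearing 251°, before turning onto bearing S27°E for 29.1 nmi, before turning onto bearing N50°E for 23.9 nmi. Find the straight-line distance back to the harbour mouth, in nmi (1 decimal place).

20.8 nmi

Leg 1 (251°, 31.3 nmi): east 31.3 sin 251° = -29.59, north 31.3 cos 251° = -10.19
Leg 2 (S27°E, 29.1 nmi): east 29.1 sin 153° = 13.21, north 29.1 cos 153° = -25.93
Leg 3 (N50°E, 23.9 nmi): east 23.9 sin 50° = 18.31, north 23.9 cos 50° = 15.36
Net: 1.92 east, -20.76 north. Distance = √((1.92)² + (-20.76)²) = 20.845 nmi.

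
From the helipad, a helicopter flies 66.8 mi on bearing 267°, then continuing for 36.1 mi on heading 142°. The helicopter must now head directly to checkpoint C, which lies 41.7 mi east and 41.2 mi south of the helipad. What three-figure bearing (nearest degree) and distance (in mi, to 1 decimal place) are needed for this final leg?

Leg 1 (267°, 66.8 mi): east 66.8 sin 267° = -66.71, north 66.8 cos 267° = -3.50
Leg 2 (142°, 36.1 mi): east 36.1 sin 142° = 22.23, north 36.1 cos 142° = -28.45
Current position: (-44.48, -31.94). Target: (41.7, -41.2). Remaining: Δeast = 86.18, Δnorth = -9.26.
Bearing = atan2(86.18, -9.26) mod 360° = 96.13°; distance = √((86.18)² + (-9.26)²) = 86.679 mi.

096°, 86.7 mi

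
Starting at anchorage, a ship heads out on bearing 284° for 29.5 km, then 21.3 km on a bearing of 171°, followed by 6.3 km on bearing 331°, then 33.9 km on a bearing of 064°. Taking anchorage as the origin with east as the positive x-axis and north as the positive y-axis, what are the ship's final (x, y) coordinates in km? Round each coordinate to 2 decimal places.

Leg 1 (284°, 29.5 km): east 29.5 sin 284° = -28.62, north 29.5 cos 284° = 7.14
Leg 2 (171°, 21.3 km): east 21.3 sin 171° = 3.33, north 21.3 cos 171° = -21.04
Leg 3 (331°, 6.3 km): east 6.3 sin 331° = -3.05, north 6.3 cos 331° = 5.51
Leg 4 (064°, 33.9 km): east 33.9 sin 64° = 30.47, north 33.9 cos 64° = 14.86
Summing: 2.12 km east, 6.47 km north → (2.12, 6.47).

(2.12, 6.47)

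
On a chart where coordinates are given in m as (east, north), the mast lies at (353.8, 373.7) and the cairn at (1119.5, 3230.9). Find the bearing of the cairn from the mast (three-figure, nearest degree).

015°

Δeast = 1119.5 − 353.8 = 765.70; Δnorth = 3230.9 − 373.7 = 2857.20.
Bearing = atan2(Δeast, Δnorth) mod 360° = 15.00° ≈ 015°.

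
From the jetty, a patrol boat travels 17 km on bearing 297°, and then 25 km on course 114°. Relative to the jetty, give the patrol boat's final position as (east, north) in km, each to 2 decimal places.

Leg 1 (297°, 17 km): east 17 sin 297° = -15.15, north 17 cos 297° = 7.72
Leg 2 (114°, 25 km): east 25 sin 114° = 22.84, north 25 cos 114° = -10.17
Summing: 7.69 km east, -2.45 km north → (7.69, -2.45).

(7.69, -2.45)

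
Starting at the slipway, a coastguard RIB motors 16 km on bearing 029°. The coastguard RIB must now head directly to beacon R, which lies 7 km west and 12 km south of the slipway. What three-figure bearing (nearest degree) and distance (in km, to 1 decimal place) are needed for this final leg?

Leg 1 (029°, 16 km): east 16 sin 29° = 7.76, north 16 cos 29° = 13.99
Current position: (7.76, 13.99). Target: (-7, -12). Remaining: Δeast = -14.76, Δnorth = -25.99.
Bearing = atan2(-14.76, -25.99) mod 360° = 209.58°; distance = √((-14.76)² + (-25.99)²) = 29.891 km.

210°, 29.9 km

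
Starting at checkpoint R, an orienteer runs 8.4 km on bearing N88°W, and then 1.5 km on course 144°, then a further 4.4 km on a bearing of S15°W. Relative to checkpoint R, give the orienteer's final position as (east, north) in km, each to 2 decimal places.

(-8.65, -5.17)

Leg 1 (N88°W, 8.4 km): east 8.4 sin 272° = -8.39, north 8.4 cos 272° = 0.29
Leg 2 (144°, 1.5 km): east 1.5 sin 144° = 0.88, north 1.5 cos 144° = -1.21
Leg 3 (S15°W, 4.4 km): east 4.4 sin 195° = -1.14, north 4.4 cos 195° = -4.25
Summing: -8.65 km east, -5.17 km north → (-8.65, -5.17).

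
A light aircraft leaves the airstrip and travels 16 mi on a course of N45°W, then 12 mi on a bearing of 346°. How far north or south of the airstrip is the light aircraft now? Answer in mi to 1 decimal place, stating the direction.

Leg 1 (N45°W, 16 mi): east 16 sin 315° = -11.31, north 16 cos 315° = 11.31
Leg 2 (346°, 12 mi): east 12 sin 346° = -2.90, north 12 cos 346° = 11.64
Net north component: 22.96 mi.

23.0 mi north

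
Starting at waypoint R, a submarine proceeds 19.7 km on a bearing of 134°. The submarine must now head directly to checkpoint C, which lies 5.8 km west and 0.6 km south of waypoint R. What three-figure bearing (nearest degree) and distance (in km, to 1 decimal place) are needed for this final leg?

303°, 23.9 km

Leg 1 (134°, 19.7 km): east 19.7 sin 134° = 14.17, north 19.7 cos 134° = -13.68
Current position: (14.17, -13.68). Target: (-5.8, -0.6). Remaining: Δeast = -19.97, Δnorth = 13.08.
Bearing = atan2(-19.97, 13.08) mod 360° = 303.23°; distance = √((-19.97)² + (13.08)²) = 23.876 km.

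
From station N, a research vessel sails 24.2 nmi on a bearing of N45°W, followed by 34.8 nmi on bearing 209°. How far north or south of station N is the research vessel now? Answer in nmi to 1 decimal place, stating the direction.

13.3 nmi south

Leg 1 (N45°W, 24.2 nmi): east 24.2 sin 315° = -17.11, north 24.2 cos 315° = 17.11
Leg 2 (209°, 34.8 nmi): east 34.8 sin 209° = -16.87, north 34.8 cos 209° = -30.44
Net north component: -13.32 nmi.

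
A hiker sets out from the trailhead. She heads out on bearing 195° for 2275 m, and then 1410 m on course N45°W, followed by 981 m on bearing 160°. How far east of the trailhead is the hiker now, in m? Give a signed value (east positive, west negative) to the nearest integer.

Leg 1 (195°, 2275 m): east 2275 sin 195° = -588.81, north 2275 cos 195° = -2197.48
Leg 2 (N45°W, 1410 m): east 1410 sin 315° = -997.02, north 1410 cos 315° = 997.02
Leg 3 (160°, 981 m): east 981 sin 160° = 335.52, north 981 cos 160° = -921.84
Net east component: -1250.31 m.

-1250 m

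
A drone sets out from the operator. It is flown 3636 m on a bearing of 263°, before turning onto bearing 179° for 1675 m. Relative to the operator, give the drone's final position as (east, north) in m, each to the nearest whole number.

(-3580, -2118)

Leg 1 (263°, 3636 m): east 3636 sin 263° = -3608.90, north 3636 cos 263° = -443.12
Leg 2 (179°, 1675 m): east 1675 sin 179° = 29.23, north 1675 cos 179° = -1674.74
Summing: -3579.67 m east, -2117.86 m north → (-3580, -2118).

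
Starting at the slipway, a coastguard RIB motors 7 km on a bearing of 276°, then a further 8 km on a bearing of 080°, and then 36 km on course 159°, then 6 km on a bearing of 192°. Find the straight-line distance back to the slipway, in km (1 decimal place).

39.4 km

Leg 1 (276°, 7 km): east 7 sin 276° = -6.96, north 7 cos 276° = 0.73
Leg 2 (080°, 8 km): east 8 sin 80° = 7.88, north 8 cos 80° = 1.39
Leg 3 (159°, 36 km): east 36 sin 159° = 12.90, north 36 cos 159° = -33.61
Leg 4 (192°, 6 km): east 6 sin 192° = -1.25, north 6 cos 192° = -5.87
Net: 12.57 east, -37.36 north. Distance = √((12.57)² + (-37.36)²) = 39.415 km.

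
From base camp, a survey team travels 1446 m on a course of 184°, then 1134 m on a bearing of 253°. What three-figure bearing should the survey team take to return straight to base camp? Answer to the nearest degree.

Leg 1 (184°, 1446 m): east 1446 sin 184° = -100.87, north 1446 cos 184° = -1442.48
Leg 2 (253°, 1134 m): east 1134 sin 253° = -1084.45, north 1134 cos 253° = -331.55
Net displacement: -1185.32 east, -1774.03 north. Direction back to start is (1185.32, 1774.03): bearing = atan2(1185.32, 1774.03) mod 360° = 33.75° ≈ 034°.

034°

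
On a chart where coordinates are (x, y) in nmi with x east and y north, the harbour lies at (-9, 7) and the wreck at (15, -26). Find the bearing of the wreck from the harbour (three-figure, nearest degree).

Δeast = 15 − -9 = 24.00; Δnorth = -26 − 7 = -33.00.
Bearing = atan2(Δeast, Δnorth) mod 360° = 143.97° ≈ 144°.

144°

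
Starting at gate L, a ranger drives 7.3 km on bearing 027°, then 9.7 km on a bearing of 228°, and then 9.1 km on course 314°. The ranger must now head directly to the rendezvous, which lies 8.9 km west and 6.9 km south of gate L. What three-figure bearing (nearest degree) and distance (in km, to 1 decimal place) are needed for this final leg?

Leg 1 (027°, 7.3 km): east 7.3 sin 27° = 3.31, north 7.3 cos 27° = 6.50
Leg 2 (228°, 9.7 km): east 9.7 sin 228° = -7.21, north 9.7 cos 228° = -6.49
Leg 3 (314°, 9.1 km): east 9.1 sin 314° = -6.55, north 9.1 cos 314° = 6.32
Current position: (-10.44, 6.34). Target: (-8.9, -6.9). Remaining: Δeast = 1.54, Δnorth = -13.24.
Bearing = atan2(1.54, -13.24) mod 360° = 173.36°; distance = √((1.54)² + (-13.24)²) = 13.325 km.

173°, 13.3 km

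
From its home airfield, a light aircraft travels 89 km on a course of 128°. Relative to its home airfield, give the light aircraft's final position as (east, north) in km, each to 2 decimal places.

(70.13, -54.79)

Leg 1 (128°, 89 km): east 89 sin 128° = 70.13, north 89 cos 128° = -54.79
Summing: 70.13 km east, -54.79 km north → (70.13, -54.79).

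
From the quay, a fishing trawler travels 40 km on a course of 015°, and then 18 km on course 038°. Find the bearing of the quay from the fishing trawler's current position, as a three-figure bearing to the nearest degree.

202°

Leg 1 (015°, 40 km): east 40 sin 15° = 10.35, north 40 cos 15° = 38.64
Leg 2 (038°, 18 km): east 18 sin 38° = 11.08, north 18 cos 38° = 14.18
Net displacement: 21.43 east, 52.82 north. Direction back to start is (-21.43, -52.82): bearing = atan2(-21.43, -52.82) mod 360° = 202.09° ≈ 202°.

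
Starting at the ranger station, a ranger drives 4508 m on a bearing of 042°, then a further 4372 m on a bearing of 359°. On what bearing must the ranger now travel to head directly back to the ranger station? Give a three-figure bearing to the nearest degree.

Leg 1 (042°, 4508 m): east 4508 sin 42° = 3016.44, north 4508 cos 42° = 3350.10
Leg 2 (359°, 4372 m): east 4372 sin 359° = -76.30, north 4372 cos 359° = 4371.33
Net displacement: 2940.14 east, 7721.43 north. Direction back to start is (-2940.14, -7721.43): bearing = atan2(-2940.14, -7721.43) mod 360° = 200.85° ≈ 201°.

201°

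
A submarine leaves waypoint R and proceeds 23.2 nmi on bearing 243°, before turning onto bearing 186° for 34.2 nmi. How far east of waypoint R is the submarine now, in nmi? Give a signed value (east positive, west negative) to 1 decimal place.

Leg 1 (243°, 23.2 nmi): east 23.2 sin 243° = -20.67, north 23.2 cos 243° = -10.53
Leg 2 (186°, 34.2 nmi): east 34.2 sin 186° = -3.57, north 34.2 cos 186° = -34.01
Net east component: -24.25 nmi.

-24.2 nmi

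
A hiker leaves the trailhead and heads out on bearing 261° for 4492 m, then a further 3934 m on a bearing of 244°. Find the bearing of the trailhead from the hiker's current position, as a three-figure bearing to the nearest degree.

073°

Leg 1 (261°, 4492 m): east 4492 sin 261° = -4436.70, north 4492 cos 261° = -702.70
Leg 2 (244°, 3934 m): east 3934 sin 244° = -3535.86, north 3934 cos 244° = -1724.55
Net displacement: -7972.55 east, -2427.26 north. Direction back to start is (7972.55, 2427.26): bearing = atan2(7972.55, 2427.26) mod 360° = 73.07° ≈ 073°.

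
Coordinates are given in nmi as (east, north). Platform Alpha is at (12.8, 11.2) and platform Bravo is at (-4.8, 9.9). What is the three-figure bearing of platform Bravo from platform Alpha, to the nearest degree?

Δeast = -4.8 − 12.8 = -17.60; Δnorth = 9.9 − 11.2 = -1.30.
Bearing = atan2(Δeast, Δnorth) mod 360° = 265.78° ≈ 266°.

266°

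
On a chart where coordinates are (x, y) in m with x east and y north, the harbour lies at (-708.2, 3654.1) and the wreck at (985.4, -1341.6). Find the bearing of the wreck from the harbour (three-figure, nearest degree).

161°

Δeast = 985.4 − -708.2 = 1693.60; Δnorth = -1341.6 − 3654.1 = -4995.70.
Bearing = atan2(Δeast, Δnorth) mod 360° = 161.27° ≈ 161°.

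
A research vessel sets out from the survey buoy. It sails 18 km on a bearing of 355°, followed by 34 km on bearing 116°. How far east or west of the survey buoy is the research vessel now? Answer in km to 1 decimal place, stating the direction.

Leg 1 (355°, 18 km): east 18 sin 355° = -1.57, north 18 cos 355° = 17.93
Leg 2 (116°, 34 km): east 34 sin 116° = 30.56, north 34 cos 116° = -14.90
Net east component: 28.99 km.

29.0 km east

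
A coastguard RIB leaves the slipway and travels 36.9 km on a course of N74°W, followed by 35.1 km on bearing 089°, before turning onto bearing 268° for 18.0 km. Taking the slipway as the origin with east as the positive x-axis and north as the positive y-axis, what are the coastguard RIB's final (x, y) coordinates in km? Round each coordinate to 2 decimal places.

Leg 1 (N74°W, 36.9 km): east 36.9 sin 286° = -35.47, north 36.9 cos 286° = 10.17
Leg 2 (089°, 35.1 km): east 35.1 sin 89° = 35.09, north 35.1 cos 89° = 0.61
Leg 3 (268°, 18.0 km): east 18.0 sin 268° = -17.99, north 18.0 cos 268° = -0.63
Summing: -18.36 km east, 10.16 km north → (-18.36, 10.16).

(-18.36, 10.16)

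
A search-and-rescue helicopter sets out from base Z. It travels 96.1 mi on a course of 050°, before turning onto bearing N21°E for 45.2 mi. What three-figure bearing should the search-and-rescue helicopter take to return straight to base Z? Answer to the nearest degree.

Leg 1 (050°, 96.1 mi): east 96.1 sin 50° = 73.62, north 96.1 cos 50° = 61.77
Leg 2 (N21°E, 45.2 mi): east 45.2 sin 21° = 16.20, north 45.2 cos 21° = 42.20
Net displacement: 89.82 east, 103.97 north. Direction back to start is (-89.82, -103.97): bearing = atan2(-89.82, -103.97) mod 360° = 220.82° ≈ 221°.

221°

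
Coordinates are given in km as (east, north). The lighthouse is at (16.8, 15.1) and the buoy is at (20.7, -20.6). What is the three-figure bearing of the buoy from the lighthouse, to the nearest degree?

Δeast = 20.7 − 16.8 = 3.90; Δnorth = -20.6 − 15.1 = -35.70.
Bearing = atan2(Δeast, Δnorth) mod 360° = 173.77° ≈ 174°.

174°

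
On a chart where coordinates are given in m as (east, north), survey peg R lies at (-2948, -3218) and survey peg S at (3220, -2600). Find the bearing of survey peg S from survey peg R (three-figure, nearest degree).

Δeast = 3220 − -2948 = 6168.00; Δnorth = -2600 − -3218 = 618.00.
Bearing = atan2(Δeast, Δnorth) mod 360° = 84.28° ≈ 084°.

084°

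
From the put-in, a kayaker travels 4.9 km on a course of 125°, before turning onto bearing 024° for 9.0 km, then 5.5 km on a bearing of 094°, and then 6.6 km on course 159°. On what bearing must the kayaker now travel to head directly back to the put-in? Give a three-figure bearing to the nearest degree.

Leg 1 (125°, 4.9 km): east 4.9 sin 125° = 4.01, north 4.9 cos 125° = -2.81
Leg 2 (024°, 9.0 km): east 9.0 sin 24° = 3.66, north 9.0 cos 24° = 8.22
Leg 3 (094°, 5.5 km): east 5.5 sin 94° = 5.49, north 5.5 cos 94° = -0.38
Leg 4 (159°, 6.6 km): east 6.6 sin 159° = 2.37, north 6.6 cos 159° = -6.16
Net displacement: 15.53 east, -1.13 north. Direction back to start is (-15.53, 1.13): bearing = atan2(-15.53, 1.13) mod 360° = 274.18° ≈ 274°.

274°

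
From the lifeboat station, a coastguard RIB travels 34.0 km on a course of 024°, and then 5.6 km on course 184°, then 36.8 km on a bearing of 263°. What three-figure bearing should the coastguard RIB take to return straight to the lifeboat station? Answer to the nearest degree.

Leg 1 (024°, 34.0 km): east 34.0 sin 24° = 13.83, north 34.0 cos 24° = 31.06
Leg 2 (184°, 5.6 km): east 5.6 sin 184° = -0.39, north 5.6 cos 184° = -5.59
Leg 3 (263°, 36.8 km): east 36.8 sin 263° = -36.53, north 36.8 cos 263° = -4.48
Net displacement: -23.09 east, 20.99 north. Direction back to start is (23.09, -20.99): bearing = atan2(23.09, -20.99) mod 360° = 132.27° ≈ 132°.

132°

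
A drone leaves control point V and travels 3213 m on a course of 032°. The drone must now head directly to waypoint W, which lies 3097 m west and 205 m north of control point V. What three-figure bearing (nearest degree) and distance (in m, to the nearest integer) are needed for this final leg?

Leg 1 (032°, 3213 m): east 3213 sin 32° = 1702.63, north 3213 cos 32° = 2724.78
Current position: (1702.63, 2724.78). Target: (-3097, 205). Remaining: Δeast = -4799.63, Δnorth = -2519.78.
Bearing = atan2(-4799.63, -2519.78) mod 360° = 242.30°; distance = √((-4799.63)² + (-2519.78)²) = 5420.861 m.

242°, 5421 m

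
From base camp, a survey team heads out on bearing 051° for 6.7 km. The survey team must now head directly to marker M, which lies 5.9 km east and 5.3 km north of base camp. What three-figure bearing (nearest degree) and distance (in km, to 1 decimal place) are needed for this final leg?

Leg 1 (051°, 6.7 km): east 6.7 sin 51° = 5.21, north 6.7 cos 51° = 4.22
Current position: (5.21, 4.22). Target: (5.9, 5.3). Remaining: Δeast = 0.69, Δnorth = 1.08.
Bearing = atan2(0.69, 1.08) mod 360° = 32.61°; distance = √((0.69)² + (1.08)²) = 1.286 km.

033°, 1.3 km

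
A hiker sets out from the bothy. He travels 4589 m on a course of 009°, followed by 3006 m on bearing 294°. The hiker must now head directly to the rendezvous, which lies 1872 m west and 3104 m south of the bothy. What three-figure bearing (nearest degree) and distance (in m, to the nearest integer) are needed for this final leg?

Leg 1 (009°, 4589 m): east 4589 sin 9° = 717.88, north 4589 cos 9° = 4532.50
Leg 2 (294°, 3006 m): east 3006 sin 294° = -2746.12, north 3006 cos 294° = 1222.65
Current position: (-2028.24, 5755.15). Target: (-1872, -3104). Remaining: Δeast = 156.24, Δnorth = -8859.15.
Bearing = atan2(156.24, -8859.15) mod 360° = 178.99°; distance = √((156.24)² + (-8859.15)²) = 8860.530 m.

179°, 8861 m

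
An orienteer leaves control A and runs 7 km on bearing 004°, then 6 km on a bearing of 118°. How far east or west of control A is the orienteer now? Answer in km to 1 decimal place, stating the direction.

5.8 km east

Leg 1 (004°, 7 km): east 7 sin 4° = 0.49, north 7 cos 4° = 6.98
Leg 2 (118°, 6 km): east 6 sin 118° = 5.30, north 6 cos 118° = -2.82
Net east component: 5.79 km.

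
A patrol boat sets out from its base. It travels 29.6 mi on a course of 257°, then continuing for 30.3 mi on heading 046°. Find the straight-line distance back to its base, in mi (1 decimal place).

Leg 1 (257°, 29.6 mi): east 29.6 sin 257° = -28.84, north 29.6 cos 257° = -6.66
Leg 2 (046°, 30.3 mi): east 30.3 sin 46° = 21.80, north 30.3 cos 46° = 21.05
Net: -7.05 east, 14.39 north. Distance = √((-7.05)² + (14.39)²) = 16.022 mi.

16.0 mi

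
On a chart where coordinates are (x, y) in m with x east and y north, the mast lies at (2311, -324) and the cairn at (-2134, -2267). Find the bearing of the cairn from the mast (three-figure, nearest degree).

Δeast = -2134 − 2311 = -4445.00; Δnorth = -2267 − -324 = -1943.00.
Bearing = atan2(Δeast, Δnorth) mod 360° = 246.39° ≈ 246°.

246°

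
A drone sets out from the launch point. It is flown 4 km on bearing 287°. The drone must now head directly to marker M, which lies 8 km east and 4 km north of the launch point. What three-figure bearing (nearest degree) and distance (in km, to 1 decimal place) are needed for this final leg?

Leg 1 (287°, 4 km): east 4 sin 287° = -3.83, north 4 cos 287° = 1.17
Current position: (-3.83, 1.17). Target: (8, 4). Remaining: Δeast = 11.83, Δnorth = 2.83.
Bearing = atan2(11.83, 2.83) mod 360° = 76.54°; distance = √((11.83)² + (2.83)²) = 12.159 km.

077°, 12.2 km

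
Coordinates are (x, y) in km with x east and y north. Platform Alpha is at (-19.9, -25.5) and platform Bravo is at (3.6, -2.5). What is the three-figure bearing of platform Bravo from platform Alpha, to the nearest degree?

046°

Δeast = 3.6 − -19.9 = 23.50; Δnorth = -2.5 − -25.5 = 23.00.
Bearing = atan2(Δeast, Δnorth) mod 360° = 45.62° ≈ 046°.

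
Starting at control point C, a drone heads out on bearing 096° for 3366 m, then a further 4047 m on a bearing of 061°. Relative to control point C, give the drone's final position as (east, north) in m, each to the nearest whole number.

(6887, 1610)

Leg 1 (096°, 3366 m): east 3366 sin 96° = 3347.56, north 3366 cos 96° = -351.84
Leg 2 (061°, 4047 m): east 4047 sin 61° = 3539.59, north 4047 cos 61° = 1962.02
Summing: 6887.15 m east, 1610.18 m north → (6887, 1610).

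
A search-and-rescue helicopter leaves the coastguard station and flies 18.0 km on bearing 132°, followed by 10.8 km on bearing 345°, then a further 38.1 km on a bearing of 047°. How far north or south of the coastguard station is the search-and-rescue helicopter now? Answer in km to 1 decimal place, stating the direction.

24.4 km north

Leg 1 (132°, 18.0 km): east 18.0 sin 132° = 13.38, north 18.0 cos 132° = -12.04
Leg 2 (345°, 10.8 km): east 10.8 sin 345° = -2.80, north 10.8 cos 345° = 10.43
Leg 3 (047°, 38.1 km): east 38.1 sin 47° = 27.86, north 38.1 cos 47° = 25.98
Net north component: 24.37 km.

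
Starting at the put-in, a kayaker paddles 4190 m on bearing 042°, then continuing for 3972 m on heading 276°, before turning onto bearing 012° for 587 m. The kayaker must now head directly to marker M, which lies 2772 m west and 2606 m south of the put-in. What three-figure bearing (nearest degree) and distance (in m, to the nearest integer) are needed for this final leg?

195°, 6933 m

Leg 1 (042°, 4190 m): east 4190 sin 42° = 2803.66, north 4190 cos 42° = 3113.78
Leg 2 (276°, 3972 m): east 3972 sin 276° = -3950.24, north 3972 cos 276° = 415.19
Leg 3 (012°, 587 m): east 587 sin 12° = 122.04, north 587 cos 12° = 574.17
Current position: (-1024.54, 4103.14). Target: (-2772, -2606). Remaining: Δeast = -1747.46, Δnorth = -6709.14.
Bearing = atan2(-1747.46, -6709.14) mod 360° = 194.60°; distance = √((-1747.46)² + (-6709.14)²) = 6932.974 m.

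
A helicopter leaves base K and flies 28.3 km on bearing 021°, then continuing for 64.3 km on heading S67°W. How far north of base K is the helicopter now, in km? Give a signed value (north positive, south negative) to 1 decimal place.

Leg 1 (021°, 28.3 km): east 28.3 sin 21° = 10.14, north 28.3 cos 21° = 26.42
Leg 2 (S67°W, 64.3 km): east 64.3 sin 247° = -59.19, north 64.3 cos 247° = -25.12
Net north component: 1.30 km.

1.3 km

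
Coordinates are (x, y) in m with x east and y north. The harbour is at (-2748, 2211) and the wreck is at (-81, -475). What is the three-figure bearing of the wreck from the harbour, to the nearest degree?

Δeast = -81 − -2748 = 2667.00; Δnorth = -475 − 2211 = -2686.00.
Bearing = atan2(Δeast, Δnorth) mod 360° = 135.20° ≈ 135°.

135°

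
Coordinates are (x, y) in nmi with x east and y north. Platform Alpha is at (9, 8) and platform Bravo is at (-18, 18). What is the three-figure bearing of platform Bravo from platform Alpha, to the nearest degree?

290°

Δeast = -18 − 9 = -27.00; Δnorth = 18 − 8 = 10.00.
Bearing = atan2(Δeast, Δnorth) mod 360° = 290.32° ≈ 290°.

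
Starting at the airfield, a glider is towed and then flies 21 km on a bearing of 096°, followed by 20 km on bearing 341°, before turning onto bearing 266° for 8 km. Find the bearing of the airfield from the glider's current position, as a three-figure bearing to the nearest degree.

Leg 1 (096°, 21 km): east 21 sin 96° = 20.88, north 21 cos 96° = -2.20
Leg 2 (341°, 20 km): east 20 sin 341° = -6.51, north 20 cos 341° = 18.91
Leg 3 (266°, 8 km): east 8 sin 266° = -7.98, north 8 cos 266° = -0.56
Net displacement: 6.39 east, 16.16 north. Direction back to start is (-6.39, -16.16): bearing = atan2(-6.39, -16.16) mod 360° = 201.59° ≈ 202°.

202°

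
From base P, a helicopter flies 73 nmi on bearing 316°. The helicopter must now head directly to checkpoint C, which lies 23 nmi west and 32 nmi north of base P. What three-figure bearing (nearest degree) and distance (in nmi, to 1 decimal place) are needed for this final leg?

Leg 1 (316°, 73 nmi): east 73 sin 316° = -50.71, north 73 cos 316° = 52.51
Current position: (-50.71, 52.51). Target: (-23, 32). Remaining: Δeast = 27.71, Δnorth = -20.51.
Bearing = atan2(27.71, -20.51) mod 360° = 126.51°; distance = √((27.71)² + (-20.51)²) = 34.476 nmi.

127°, 34.5 nmi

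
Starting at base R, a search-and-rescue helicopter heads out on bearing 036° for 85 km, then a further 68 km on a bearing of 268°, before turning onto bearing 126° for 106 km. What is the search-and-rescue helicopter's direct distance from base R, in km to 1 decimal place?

67.9 km

Leg 1 (036°, 85 km): east 85 sin 36° = 49.96, north 85 cos 36° = 68.77
Leg 2 (268°, 68 km): east 68 sin 268° = -67.96, north 68 cos 268° = -2.37
Leg 3 (126°, 106 km): east 106 sin 126° = 85.76, north 106 cos 126° = -62.31
Net: 67.76 east, 4.09 north. Distance = √((67.76)² + (4.09)²) = 67.882 km.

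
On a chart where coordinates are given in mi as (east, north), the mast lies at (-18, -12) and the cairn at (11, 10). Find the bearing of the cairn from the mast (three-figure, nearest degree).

Δeast = 11 − -18 = 29.00; Δnorth = 10 − -12 = 22.00.
Bearing = atan2(Δeast, Δnorth) mod 360° = 52.82° ≈ 053°.

053°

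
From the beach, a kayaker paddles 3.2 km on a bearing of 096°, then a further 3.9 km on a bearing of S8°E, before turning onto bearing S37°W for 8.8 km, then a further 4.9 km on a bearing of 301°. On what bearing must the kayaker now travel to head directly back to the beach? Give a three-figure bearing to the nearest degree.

Leg 1 (096°, 3.2 km): east 3.2 sin 96° = 3.18, north 3.2 cos 96° = -0.33
Leg 2 (S8°E, 3.9 km): east 3.9 sin 172° = 0.54, north 3.9 cos 172° = -3.86
Leg 3 (S37°W, 8.8 km): east 8.8 sin 217° = -5.30, north 8.8 cos 217° = -7.03
Leg 4 (301°, 4.9 km): east 4.9 sin 301° = -4.20, north 4.9 cos 301° = 2.52
Net displacement: -5.77 east, -8.70 north. Direction back to start is (5.77, 8.70): bearing = atan2(5.77, 8.70) mod 360° = 33.55° ≈ 034°.

034°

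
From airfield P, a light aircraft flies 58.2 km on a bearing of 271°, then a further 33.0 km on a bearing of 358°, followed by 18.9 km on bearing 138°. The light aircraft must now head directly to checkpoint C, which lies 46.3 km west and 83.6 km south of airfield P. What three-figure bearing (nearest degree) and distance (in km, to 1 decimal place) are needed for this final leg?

Leg 1 (271°, 58.2 km): east 58.2 sin 271° = -58.19, north 58.2 cos 271° = 1.02
Leg 2 (358°, 33.0 km): east 33.0 sin 358° = -1.15, north 33.0 cos 358° = 32.98
Leg 3 (138°, 18.9 km): east 18.9 sin 138° = 12.65, north 18.9 cos 138° = -14.05
Current position: (-46.70, 19.95). Target: (-46.3, -83.6). Remaining: Δeast = 0.40, Δnorth = -103.55.
Bearing = atan2(0.40, -103.55) mod 360° = 179.78°; distance = √((0.40)² + (-103.55)²) = 103.551 km.

180°, 103.6 km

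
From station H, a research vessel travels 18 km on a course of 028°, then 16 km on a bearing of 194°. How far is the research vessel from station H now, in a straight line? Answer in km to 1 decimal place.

4.6 km

Leg 1 (028°, 18 km): east 18 sin 28° = 8.45, north 18 cos 28° = 15.89
Leg 2 (194°, 16 km): east 16 sin 194° = -3.87, north 16 cos 194° = -15.52
Net: 4.58 east, 0.37 north. Distance = √((4.58)² + (0.37)²) = 4.595 km.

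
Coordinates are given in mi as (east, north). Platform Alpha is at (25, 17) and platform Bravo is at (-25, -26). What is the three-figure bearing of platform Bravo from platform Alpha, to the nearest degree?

229°

Δeast = -25 − 25 = -50.00; Δnorth = -26 − 17 = -43.00.
Bearing = atan2(Δeast, Δnorth) mod 360° = 229.30° ≈ 229°.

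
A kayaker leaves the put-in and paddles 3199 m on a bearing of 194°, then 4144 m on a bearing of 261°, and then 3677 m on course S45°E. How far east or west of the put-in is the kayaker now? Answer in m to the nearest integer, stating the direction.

Leg 1 (194°, 3199 m): east 3199 sin 194° = -773.91, north 3199 cos 194° = -3103.98
Leg 2 (261°, 4144 m): east 4144 sin 261° = -4092.98, north 4144 cos 261° = -648.26
Leg 3 (S45°E, 3677 m): east 3677 sin 135° = 2600.03, north 3677 cos 135° = -2600.03
Net east component: -2266.86 m.

2267 m west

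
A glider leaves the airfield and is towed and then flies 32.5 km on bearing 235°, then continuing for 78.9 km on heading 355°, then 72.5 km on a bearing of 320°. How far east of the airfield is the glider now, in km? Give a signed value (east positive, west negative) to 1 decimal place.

Leg 1 (235°, 32.5 km): east 32.5 sin 235° = -26.62, north 32.5 cos 235° = -18.64
Leg 2 (355°, 78.9 km): east 78.9 sin 355° = -6.88, north 78.9 cos 355° = 78.60
Leg 3 (320°, 72.5 km): east 72.5 sin 320° = -46.60, north 72.5 cos 320° = 55.54
Net east component: -80.10 km.

-80.1 km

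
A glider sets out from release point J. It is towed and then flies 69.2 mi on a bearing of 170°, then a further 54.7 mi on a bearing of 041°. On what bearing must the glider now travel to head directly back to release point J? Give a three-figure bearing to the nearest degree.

299°

Leg 1 (170°, 69.2 mi): east 69.2 sin 170° = 12.02, north 69.2 cos 170° = -68.15
Leg 2 (041°, 54.7 mi): east 54.7 sin 41° = 35.89, north 54.7 cos 41° = 41.28
Net displacement: 47.90 east, -26.87 north. Direction back to start is (-47.90, 26.87): bearing = atan2(-47.90, 26.87) mod 360° = 299.29° ≈ 299°.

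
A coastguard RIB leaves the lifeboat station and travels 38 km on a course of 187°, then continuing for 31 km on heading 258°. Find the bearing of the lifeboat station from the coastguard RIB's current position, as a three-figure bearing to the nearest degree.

Leg 1 (187°, 38 km): east 38 sin 187° = -4.63, north 38 cos 187° = -37.72
Leg 2 (258°, 31 km): east 31 sin 258° = -30.32, north 31 cos 258° = -6.45
Net displacement: -34.95 east, -44.16 north. Direction back to start is (34.95, 44.16): bearing = atan2(34.95, 44.16) mod 360° = 38.36° ≈ 038°.

038°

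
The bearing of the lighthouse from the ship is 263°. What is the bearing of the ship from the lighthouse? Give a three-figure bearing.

Back-bearing = 263° − 180° = 083°.

083°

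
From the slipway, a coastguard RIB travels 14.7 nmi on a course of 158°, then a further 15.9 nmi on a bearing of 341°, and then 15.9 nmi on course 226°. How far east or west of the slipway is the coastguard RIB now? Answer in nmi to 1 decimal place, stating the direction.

11.1 nmi west

Leg 1 (158°, 14.7 nmi): east 14.7 sin 158° = 5.51, north 14.7 cos 158° = -13.63
Leg 2 (341°, 15.9 nmi): east 15.9 sin 341° = -5.18, north 15.9 cos 341° = 15.03
Leg 3 (226°, 15.9 nmi): east 15.9 sin 226° = -11.44, north 15.9 cos 226° = -11.05
Net east component: -11.11 nmi.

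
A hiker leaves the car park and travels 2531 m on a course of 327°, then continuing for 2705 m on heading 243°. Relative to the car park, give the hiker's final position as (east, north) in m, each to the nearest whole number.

(-3789, 895)

Leg 1 (327°, 2531 m): east 2531 sin 327° = -1378.48, north 2531 cos 327° = 2122.68
Leg 2 (243°, 2705 m): east 2705 sin 243° = -2410.17, north 2705 cos 243° = -1228.04
Summing: -3788.65 m east, 894.63 m north → (-3789, 895).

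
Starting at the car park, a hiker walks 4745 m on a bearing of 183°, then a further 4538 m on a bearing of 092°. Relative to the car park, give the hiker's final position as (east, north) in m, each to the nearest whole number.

(4287, -4897)

Leg 1 (183°, 4745 m): east 4745 sin 183° = -248.33, north 4745 cos 183° = -4738.50
Leg 2 (092°, 4538 m): east 4538 sin 92° = 4535.24, north 4538 cos 92° = -158.37
Summing: 4286.90 m east, -4896.87 m north → (4287, -4897).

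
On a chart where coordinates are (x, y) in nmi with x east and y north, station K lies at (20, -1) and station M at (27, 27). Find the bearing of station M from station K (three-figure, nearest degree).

Δeast = 27 − 20 = 7.00; Δnorth = 27 − -1 = 28.00.
Bearing = atan2(Δeast, Δnorth) mod 360° = 14.04° ≈ 014°.

014°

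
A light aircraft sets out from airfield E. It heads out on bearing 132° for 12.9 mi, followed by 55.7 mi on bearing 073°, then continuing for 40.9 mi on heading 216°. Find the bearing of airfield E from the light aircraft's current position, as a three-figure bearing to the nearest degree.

303°

Leg 1 (132°, 12.9 mi): east 12.9 sin 132° = 9.59, north 12.9 cos 132° = -8.63
Leg 2 (073°, 55.7 mi): east 55.7 sin 73° = 53.27, north 55.7 cos 73° = 16.29
Leg 3 (216°, 40.9 mi): east 40.9 sin 216° = -24.04, north 40.9 cos 216° = -33.09
Net displacement: 38.81 east, -25.44 north. Direction back to start is (-38.81, 25.44): bearing = atan2(-38.81, 25.44) mod 360° = 303.24° ≈ 303°.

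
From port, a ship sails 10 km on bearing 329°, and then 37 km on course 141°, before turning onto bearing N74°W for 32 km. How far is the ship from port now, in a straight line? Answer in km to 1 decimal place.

17.0 km

Leg 1 (329°, 10 km): east 10 sin 329° = -5.15, north 10 cos 329° = 8.57
Leg 2 (141°, 37 km): east 37 sin 141° = 23.28, north 37 cos 141° = -28.75
Leg 3 (N74°W, 32 km): east 32 sin 286° = -30.76, north 32 cos 286° = 8.82
Net: -12.63 east, -11.36 north. Distance = √((-12.63)² + (-11.36)²) = 16.986 km.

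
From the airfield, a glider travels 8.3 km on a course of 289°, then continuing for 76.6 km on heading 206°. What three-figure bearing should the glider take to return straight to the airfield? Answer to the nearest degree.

Leg 1 (289°, 8.3 km): east 8.3 sin 289° = -7.85, north 8.3 cos 289° = 2.70
Leg 2 (206°, 76.6 km): east 76.6 sin 206° = -33.58, north 76.6 cos 206° = -68.85
Net displacement: -41.43 east, -66.15 north. Direction back to start is (41.43, 66.15): bearing = atan2(41.43, 66.15) mod 360° = 32.06° ≈ 032°.

032°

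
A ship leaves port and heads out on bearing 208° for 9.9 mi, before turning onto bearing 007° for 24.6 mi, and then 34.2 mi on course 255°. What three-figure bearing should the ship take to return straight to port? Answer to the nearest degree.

101°

Leg 1 (208°, 9.9 mi): east 9.9 sin 208° = -4.65, north 9.9 cos 208° = -8.74
Leg 2 (007°, 24.6 mi): east 24.6 sin 7° = 3.00, north 24.6 cos 7° = 24.42
Leg 3 (255°, 34.2 mi): east 34.2 sin 255° = -33.03, north 34.2 cos 255° = -8.85
Net displacement: -34.68 east, 6.82 north. Direction back to start is (34.68, -6.82): bearing = atan2(34.68, -6.82) mod 360° = 101.13° ≈ 101°.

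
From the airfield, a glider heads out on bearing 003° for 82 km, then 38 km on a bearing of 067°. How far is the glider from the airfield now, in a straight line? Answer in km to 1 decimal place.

104.4 km

Leg 1 (003°, 82 km): east 82 sin 3° = 4.29, north 82 cos 3° = 81.89
Leg 2 (067°, 38 km): east 38 sin 67° = 34.98, north 38 cos 67° = 14.85
Net: 39.27 east, 96.74 north. Distance = √((39.27)² + (96.74)²) = 104.403 km.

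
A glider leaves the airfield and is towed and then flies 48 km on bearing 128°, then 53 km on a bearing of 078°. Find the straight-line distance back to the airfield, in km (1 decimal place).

Leg 1 (128°, 48 km): east 48 sin 128° = 37.82, north 48 cos 128° = -29.55
Leg 2 (078°, 53 km): east 53 sin 78° = 51.84, north 53 cos 78° = 11.02
Net: 89.67 east, -18.53 north. Distance = √((89.67)² + (-18.53)²) = 91.561 km.

91.6 km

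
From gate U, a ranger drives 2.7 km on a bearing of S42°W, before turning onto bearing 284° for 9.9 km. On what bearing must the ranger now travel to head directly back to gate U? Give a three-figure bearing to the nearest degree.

Leg 1 (S42°W, 2.7 km): east 2.7 sin 222° = -1.81, north 2.7 cos 222° = -2.01
Leg 2 (284°, 9.9 km): east 9.9 sin 284° = -9.61, north 9.9 cos 284° = 2.40
Net displacement: -11.41 east, 0.39 north. Direction back to start is (11.41, -0.39): bearing = atan2(11.41, -0.39) mod 360° = 91.95° ≈ 092°.

092°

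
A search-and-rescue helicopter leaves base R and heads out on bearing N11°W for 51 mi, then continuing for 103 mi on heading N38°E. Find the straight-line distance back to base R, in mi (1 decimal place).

Leg 1 (N11°W, 51 mi): east 51 sin 349° = -9.73, north 51 cos 349° = 50.06
Leg 2 (N38°E, 103 mi): east 103 sin 38° = 63.41, north 103 cos 38° = 81.17
Net: 53.68 east, 131.23 north. Distance = √((53.68)² + (131.23)²) = 141.783 mi.

141.8 mi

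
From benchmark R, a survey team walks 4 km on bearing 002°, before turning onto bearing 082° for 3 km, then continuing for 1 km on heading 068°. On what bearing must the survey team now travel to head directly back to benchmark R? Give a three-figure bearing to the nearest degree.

Leg 1 (002°, 4 km): east 4 sin 2° = 0.14, north 4 cos 2° = 4.00
Leg 2 (082°, 3 km): east 3 sin 82° = 2.97, north 3 cos 82° = 0.42
Leg 3 (068°, 1 km): east 1 sin 68° = 0.93, north 1 cos 68° = 0.37
Net displacement: 4.04 east, 4.79 north. Direction back to start is (-4.04, -4.79): bearing = atan2(-4.04, -4.79) mod 360° = 220.13° ≈ 220°.

220°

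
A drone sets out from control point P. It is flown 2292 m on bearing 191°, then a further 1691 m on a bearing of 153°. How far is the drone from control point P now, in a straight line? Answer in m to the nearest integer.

Leg 1 (191°, 2292 m): east 2292 sin 191° = -437.33, north 2292 cos 191° = -2249.89
Leg 2 (153°, 1691 m): east 1691 sin 153° = 767.70, north 1691 cos 153° = -1506.69
Net: 330.36 east, -3756.58 north. Distance = √((330.36)² + (-3756.58)²) = 3771.080 m.

3771 m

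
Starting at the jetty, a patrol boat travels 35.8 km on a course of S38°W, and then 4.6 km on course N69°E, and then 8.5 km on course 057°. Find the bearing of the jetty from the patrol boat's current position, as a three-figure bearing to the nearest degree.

Leg 1 (S38°W, 35.8 km): east 35.8 sin 218° = -22.04, north 35.8 cos 218° = -28.21
Leg 2 (N69°E, 4.6 km): east 4.6 sin 69° = 4.29, north 4.6 cos 69° = 1.65
Leg 3 (057°, 8.5 km): east 8.5 sin 57° = 7.13, north 8.5 cos 57° = 4.63
Net displacement: -10.62 east, -21.93 north. Direction back to start is (10.62, 21.93): bearing = atan2(10.62, 21.93) mod 360° = 25.83° ≈ 026°.

026°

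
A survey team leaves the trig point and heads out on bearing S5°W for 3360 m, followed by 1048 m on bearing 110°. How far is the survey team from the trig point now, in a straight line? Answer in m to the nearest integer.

3770 m

Leg 1 (S5°W, 3360 m): east 3360 sin 185° = -292.84, north 3360 cos 185° = -3347.21
Leg 2 (110°, 1048 m): east 1048 sin 110° = 984.80, north 1048 cos 110° = -358.44
Net: 691.95 east, -3705.65 north. Distance = √((691.95)² + (-3705.65)²) = 3769.702 m.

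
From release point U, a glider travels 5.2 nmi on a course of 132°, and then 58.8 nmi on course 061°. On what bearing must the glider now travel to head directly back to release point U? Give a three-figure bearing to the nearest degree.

246°

Leg 1 (132°, 5.2 nmi): east 5.2 sin 132° = 3.86, north 5.2 cos 132° = -3.48
Leg 2 (061°, 58.8 nmi): east 58.8 sin 61° = 51.43, north 58.8 cos 61° = 28.51
Net displacement: 55.29 east, 25.03 north. Direction back to start is (-55.29, -25.03): bearing = atan2(-55.29, -25.03) mod 360° = 245.65° ≈ 246°.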